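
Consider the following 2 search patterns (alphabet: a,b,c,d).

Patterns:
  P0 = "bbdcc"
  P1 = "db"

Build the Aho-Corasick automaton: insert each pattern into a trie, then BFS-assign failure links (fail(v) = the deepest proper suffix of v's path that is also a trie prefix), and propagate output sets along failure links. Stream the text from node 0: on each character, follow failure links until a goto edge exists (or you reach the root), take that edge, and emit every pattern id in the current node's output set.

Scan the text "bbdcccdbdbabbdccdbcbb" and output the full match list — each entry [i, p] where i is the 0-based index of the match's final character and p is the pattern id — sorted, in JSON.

Build:
Trie (insert patterns):
  0='ε' goto b→1 d→6
  1='b' goto b→2
  2='bb' goto d→3
  3='bbd' goto c→4
  4='bbdc' goto c→5
  5='bbdcc' goto ·  [P0 ends]
  6='d' goto b→7
  7='db' goto ·  [P1 ends]

BFS fail/out derivation:
  fail(1) 'b': from fail(0)=0 chase 'b': 0 ⇒ 0;  out=∅∪out(0)=∅
  fail(6) 'd': from fail(0)=0 chase 'd': 0 ⇒ 0;  out=∅∪out(0)=∅
  fail(2) 'bb': from fail(1)=0 chase 'b': 0 ⇒ 1;  out=∅∪out(1)=∅
  fail(7) 'db': from fail(6)=0 chase 'b': 0 ⇒ 1;  out={1}∪out(1)={1}
  fail(3) 'bbd': from fail(2)=1 chase 'd': 1→0 ⇒ 6;  out=∅∪out(6)=∅
  fail(4) 'bbdc': from fail(3)=6 chase 'c': 6→0 ⇒ 0;  out=∅∪out(0)=∅
  fail(5) 'bbdcc': from fail(4)=0 chase 'c': 0 ⇒ 0;  out={0}∪out(0)={0}

Run:
pos 0 'b': at 1
pos 1 'b': at 2
pos 2 'd': at 3
pos 3 'c': at 4
pos 4 'c': at 5  ** P0@[0:4]
pos 5 'c': at 0 (via fail)
pos 6 'd': at 6
pos 7 'b': at 7  ** P1@[6:7]
pos 8 'd': at 6 (via fail)
pos 9 'b': at 7  ** P1@[8:9]
pos 10 'a': at 0 (via fail)
pos 11 'b': at 1
pos 12 'b': at 2
pos 13 'd': at 3
pos 14 'c': at 4
pos 15 'c': at 5  ** P0@[11:15]
pos 16 'd': at 6 (via fail)
pos 17 'b': at 7  ** P1@[16:17]
pos 18 'c': at 0 (via fail)
pos 19 'b': at 1
pos 20 'b': at 2

Result: [[4,0],[7,1],[9,1],[15,0],[17,1]]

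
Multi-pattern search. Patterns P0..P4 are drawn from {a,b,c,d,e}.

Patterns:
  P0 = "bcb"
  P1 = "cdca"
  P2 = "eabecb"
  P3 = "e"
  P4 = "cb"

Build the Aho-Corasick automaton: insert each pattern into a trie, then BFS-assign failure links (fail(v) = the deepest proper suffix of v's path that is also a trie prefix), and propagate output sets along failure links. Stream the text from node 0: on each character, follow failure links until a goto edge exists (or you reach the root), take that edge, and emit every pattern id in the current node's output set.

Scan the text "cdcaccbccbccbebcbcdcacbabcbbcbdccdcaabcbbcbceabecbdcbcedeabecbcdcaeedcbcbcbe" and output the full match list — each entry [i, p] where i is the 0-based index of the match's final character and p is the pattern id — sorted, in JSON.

Construct AC machine:
Trie (insert patterns):
  0='ε' goto b→1 c→4 e→8
  1='b' goto c→2
  2='bc' goto b→3
  3='bcb' goto ·  [P0 ends]
  4='c' goto b→14 d→5
  5='cd' goto c→6
  6='cdc' goto a→7
  7='cdca' goto ·  [P1 ends]
  8='e' goto a→9  [P3 ends]
  9='ea' goto b→10
  10='eab' goto e→11
  11='eabe' goto c→12
  12='eabec' goto b→13
  13='eabecb' goto ·  [P2 ends]
  14='cb' goto ·  [P4 ends]

BFS fail/out derivation:
  n1('b'): parent n0 fail=0; on 'b' 0 → fail=0;  out ∅∪∅=∅
  n4('c'): parent n0 fail=0; on 'c' 0 → fail=0;  out ∅∪∅=∅
  n8('e'): parent n0 fail=0; on 'e' 0 → fail=0;  out {3}∪∅={3}
  n2('bc'): parent n1 fail=0; on 'c' 0 → fail=4;  out ∅∪∅=∅
  n5('cd'): parent n4 fail=0; on 'd' 0 → fail=0;  out ∅∪∅=∅
  n9('ea'): parent n8 fail=0; on 'a' 0 → fail=0;  out ∅∪∅=∅
  n14('cb'): parent n4 fail=0; on 'b' 0 → fail=1;  out {4}∪∅={4}
  n3('bcb'): parent n2 fail=4; on 'b' 4 → fail=14;  out {0}∪{4}={0,4}
  n6('cdc'): parent n5 fail=0; on 'c' 0 → fail=4;  out ∅∪∅=∅
  n10('eab'): parent n9 fail=0; on 'b' 0 → fail=1;  out ∅∪∅=∅
  n7('cdca'): parent n6 fail=4; on 'a' 4→0 → fail=0;  out {1}∪∅={1}
  n11('eabe'): parent n10 fail=1; on 'e' 1→0 → fail=8;  out ∅∪{3}={3}
  n12('eabec'): parent n11 fail=8; on 'c' 8→0 → fail=4;  out ∅∪∅=∅
  n13('eabecb'): parent n12 fail=4; on 'b' 4 → fail=14;  out {2}∪{4}={2,4}

Scan:
pos 0 'c': at 4
pos 1 'd': at 5
pos 2 'c': at 6
pos 3 'a': at 7  → match P1@[0:3]
pos 4 'c': at 4 (via fail)
pos 5 'c': at 4 (via fail)
pos 6 'b': at 14  → match P4@[5:6]
pos 7 'c': at 2 (via fail)
pos 8 'c': at 4 (via fail)
pos 9 'b': at 14  → match P4@[8:9]
pos 10 'c': at 2 (via fail)
pos 11 'c': at 4 (via fail)
pos 12 'b': at 14  → match P4@[11:12]
pos 13 'e': at 8 (via fail)  → match P3@[13:13]
pos 14 'b': at 1 (via fail)
pos 15 'c': at 2
pos 16 'b': at 3  → match P0@[14:16],P4@[15:16]
pos 17 'c': at 2 (via fail)
pos 18 'd': at 5 (via fail)
pos 19 'c': at 6
pos 20 'a': at 7  → match P1@[17:20]
pos 21 'c': at 4 (via fail)
pos 22 'b': at 14  → match P4@[21:22]
pos 23 'a': at 0 (via fail)
pos 24 'b': at 1
pos 25 'c': at 2
pos 26 'b': at 3  → match P0@[24:26],P4@[25:26]
pos 27 'b': at 1 (via fail)
pos 28 'c': at 2
pos 29 'b': at 3  → match P0@[27:29],P4@[28:29]
pos 30 'd': at 0 (via fail)
pos 31 'c': at 4
pos 32 'c': at 4 (via fail)
pos 33 'd': at 5
pos 34 'c': at 6
pos 35 'a': at 7  → match P1@[32:35]
pos 36 'a': at 0 (via fail)
pos 37 'b': at 1
pos 38 'c': at 2
pos 39 'b': at 3  → match P0@[37:39],P4@[38:39]
pos 40 'b': at 1 (via fail)
pos 41 'c': at 2
pos 42 'b': at 3  → match P0@[40:42],P4@[41:42]
pos 43 'c': at 2 (via fail)
pos 44 'e': at 8 (via fail)  → match P3@[44:44]
pos 45 'a': at 9
pos 46 'b': at 10
pos 47 'e': at 11  → match P3@[47:47]
pos 48 'c': at 12
pos 49 'b': at 13  → match P2@[44:49],P4@[48:49]
pos 50 'd': at 0 (via fail)
pos 51 'c': at 4
pos 52 'b': at 14  → match P4@[51:52]
pos 53 'c': at 2 (via fail)
pos 54 'e': at 8 (via fail)  → match P3@[54:54]
pos 55 'd': at 0 (via fail)
pos 56 'e': at 8  → match P3@[56:56]
pos 57 'a': at 9
pos 58 'b': at 10
pos 59 'e': at 11  → match P3@[59:59]
pos 60 'c': at 12
pos 61 'b': at 13  → match P2@[56:61],P4@[60:61]
pos 62 'c': at 2 (via fail)
pos 63 'd': at 5 (via fail)
pos 64 'c': at 6
pos 65 'a': at 7  → match P1@[62:65]
pos 66 'e': at 8 (via fail)  → match P3@[66:66]
pos 67 'e': at 8 (via fail)  → match P3@[67:67]
pos 68 'd': at 0 (via fail)
pos 69 'c': at 4
pos 70 'b': at 14  → match P4@[69:70]
pos 71 'c': at 2 (via fail)
pos 72 'b': at 3  → match P0@[70:72],P4@[71:72]
pos 73 'c': at 2 (via fail)
pos 74 'b': at 3  → match P0@[72:74],P4@[73:74]
pos 75 'e': at 8 (via fail)  → match P3@[75:75]

Matches: [[3,1],[6,4],[9,4],[12,4],[13,3],[16,0],[16,4],[20,1],[22,4],[26,0],[26,4],[29,0],[29,4],[35,1],[39,0],[39,4],[42,0],[42,4],[44,3],[47,3],[49,2],[49,4],[52,4],[54,3],[56,3],[59,3],[61,2],[61,4],[65,1],[66,3],[67,3],[70,4],[72,0],[72,4],[74,0],[74,4],[75,3]]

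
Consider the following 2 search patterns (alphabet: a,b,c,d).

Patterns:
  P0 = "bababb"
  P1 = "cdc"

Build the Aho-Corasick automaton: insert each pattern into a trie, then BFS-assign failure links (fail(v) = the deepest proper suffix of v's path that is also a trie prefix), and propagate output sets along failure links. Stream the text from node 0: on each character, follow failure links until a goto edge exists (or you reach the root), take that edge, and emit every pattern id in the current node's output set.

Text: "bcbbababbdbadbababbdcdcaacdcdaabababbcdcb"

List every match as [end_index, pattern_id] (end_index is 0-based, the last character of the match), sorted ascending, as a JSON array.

Construct AC machine:
Trie (insert patterns):
  0='ε' goto b→1 c→7
  1='b' goto a→2
  2='ba' goto b→3
  3='bab' goto a→4
  4='baba' goto b→5
  5='babab' goto b→6
  6='bababb' goto ·  ←P0
  7='c' goto d→8
  8='cd' goto c→9
  9='cdc' goto ·  ←P1

BFS fail/out derivation:
  fail(1) 'b': from fail(0)=0 chase 'b': 0 ⇒ 0;  out=∅∪out(0)=∅
  fail(7) 'c': from fail(0)=0 chase 'c': 0 ⇒ 0;  out=∅∪out(0)=∅
  fail(2) 'ba': from fail(1)=0 chase 'a': 0 ⇒ 0;  out=∅∪out(0)=∅
  fail(8) 'cd': from fail(7)=0 chase 'd': 0 ⇒ 0;  out=∅∪out(0)=∅
  fail(3) 'bab': from fail(2)=0 chase 'b': 0 ⇒ 1;  out=∅∪out(1)=∅
  fail(9) 'cdc': from fail(8)=0 chase 'c': 0 ⇒ 7;  out={1}∪out(7)={1}
  fail(4) 'baba': from fail(3)=1 chase 'a': 1 ⇒ 2;  out=∅∪out(2)=∅
  fail(5) 'babab': from fail(4)=2 chase 'b': 2 ⇒ 3;  out=∅∪out(3)=∅
  fail(6) 'bababb': from fail(5)=3 chase 'b': 3→1→0 ⇒ 1;  out={0}∪out(1)={0}

Text stream:
pos 0 'b': at 1
pos 1 'c': at 7 (via fail)
pos 2 'b': at 1 (via fail)
pos 3 'b': at 1 (via fail)
pos 4 'a': at 2
pos 5 'b': at 3
pos 6 'a': at 4
pos 7 'b': at 5
pos 8 'b': at 6  emit P0@[3:8]
pos 9 'd': at 0 (via fail)
pos 10 'b': at 1
pos 11 'a': at 2
pos 12 'd': at 0 (via fail)
pos 13 'b': at 1
pos 14 'a': at 2
pos 15 'b': at 3
pos 16 'a': at 4
pos 17 'b': at 5
pos 18 'b': at 6  emit P0@[13:18]
pos 19 'd': at 0 (via fail)
pos 20 'c': at 7
pos 21 'd': at 8
pos 22 'c': at 9  emit P1@[20:22]
pos 23 'a': at 0 (via fail)
pos 24 'a': at 0
pos 25 'c': at 7
pos 26 'd': at 8
pos 27 'c': at 9  emit P1@[25:27]
pos 28 'd': at 8 (via fail)
pos 29 'a': at 0 (via fail)
pos 30 'a': at 0
pos 31 'b': at 1
pos 32 'a': at 2
pos 33 'b': at 3
pos 34 'a': at 4
pos 35 'b': at 5
pos 36 'b': at 6  emit P0@[31:36]
pos 37 'c': at 7 (via fail)
pos 38 'd': at 8
pos 39 'c': at 9  emit P1@[37:39]
pos 40 'b': at 1 (via fail)

Matches: [[8,0],[18,0],[22,1],[27,1],[36,0],[39,1]]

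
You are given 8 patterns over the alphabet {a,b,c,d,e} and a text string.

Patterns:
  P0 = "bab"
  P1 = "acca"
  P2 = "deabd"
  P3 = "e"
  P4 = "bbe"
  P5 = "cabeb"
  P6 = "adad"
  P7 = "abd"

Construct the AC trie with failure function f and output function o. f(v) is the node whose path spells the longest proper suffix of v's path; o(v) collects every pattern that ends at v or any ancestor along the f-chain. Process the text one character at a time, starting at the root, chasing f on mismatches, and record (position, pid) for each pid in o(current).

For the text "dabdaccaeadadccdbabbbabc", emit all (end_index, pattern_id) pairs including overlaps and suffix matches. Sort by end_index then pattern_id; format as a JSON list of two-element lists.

Build:
Trie nodes:
  n0 'ε': a→4 b→1 c→16 d→8 e→13
  n1 'b': a→2 b→14
  n2 'ba': b→3
  n3 'bab': ·  [P0 ends]
  n4 'a': b→24 c→5 d→21
  n5 'ac': c→6
  n6 'acc': a→7
  n7 'acca': ·  [P1 ends]
  n8 'd': e→9
  n9 'de': a→10
  n10 'dea': b→11
  n11 'deab': d→12
  n12 'deabd': ·  [P2 ends]
  n13 'e': ·  [P3 ends]
  n14 'bb': e→15
  n15 'bbe': ·  [P4 ends]
  n16 'c': a→17
  n17 'ca': b→18
  n18 'cab': e→19
  n19 'cabe': b→20
  n20 'cabeb': ·  [P5 ends]
  n21 'ad': a→22
  n22 'ada': d→23
  n23 'adad': ·  [P6 ends]
  n24 'ab': d→25
  n25 'abd': ·  [P7 ends]

BFS fail/out derivation:
  fail(1) 'b': from fail(0)=0 chase 'b': 0 ⇒ 0;  out=∅∪out(0)=∅
  fail(4) 'a': from fail(0)=0 chase 'a': 0 ⇒ 0;  out=∅∪out(0)=∅
  fail(8) 'd': from fail(0)=0 chase 'd': 0 ⇒ 0;  out=∅∪out(0)=∅
  fail(13) 'e': from fail(0)=0 chase 'e': 0 ⇒ 0;  out={3}∪out(0)={3}
  fail(16) 'c': from fail(0)=0 chase 'c': 0 ⇒ 0;  out=∅∪out(0)=∅
  fail(2) 'ba': from fail(1)=0 chase 'a': 0 ⇒ 4;  out=∅∪out(4)=∅
  fail(5) 'ac': from fail(4)=0 chase 'c': 0 ⇒ 16;  out=∅∪out(16)=∅
  fail(9) 'de': from fail(8)=0 chase 'e': 0 ⇒ 13;  out=∅∪out(13)={3}
  fail(14) 'bb': from fail(1)=0 chase 'b': 0 ⇒ 1;  out=∅∪out(1)=∅
  fail(17) 'ca': from fail(16)=0 chase 'a': 0 ⇒ 4;  out=∅∪out(4)=∅
  fail(21) 'ad': from fail(4)=0 chase 'd': 0 ⇒ 8;  out=∅∪out(8)=∅
  fail(24) 'ab': from fail(4)=0 chase 'b': 0 ⇒ 1;  out=∅∪out(1)=∅
  fail(3) 'bab': from fail(2)=4 chase 'b': 4 ⇒ 24;  out={0}∪out(24)={0}
  fail(6) 'acc': from fail(5)=16 chase 'c': 16→0 ⇒ 16;  out=∅∪out(16)=∅
  fail(10) 'dea': from fail(9)=13 chase 'a': 13→0 ⇒ 4;  out=∅∪out(4)=∅
  fail(15) 'bbe': from fail(14)=1 chase 'e': 1→0 ⇒ 13;  out={4}∪out(13)={3,4}
  fail(18) 'cab': from fail(17)=4 chase 'b': 4 ⇒ 24;  out=∅∪out(24)=∅
  fail(22) 'ada': from fail(21)=8 chase 'a': 8→0 ⇒ 4;  out=∅∪out(4)=∅
  fail(25) 'abd': from fail(24)=1 chase 'd': 1→0 ⇒ 8;  out={7}∪out(8)={7}
  fail(7) 'acca': from fail(6)=16 chase 'a': 16 ⇒ 17;  out={1}∪out(17)={1}
  fail(11) 'deab': from fail(10)=4 chase 'b': 4 ⇒ 24;  out=∅∪out(24)=∅
  fail(19) 'cabe': from fail(18)=24 chase 'e': 24→1→0 ⇒ 13;  out=∅∪out(13)={3}
  fail(23) 'adad': from fail(22)=4 chase 'd': 4 ⇒ 21;  out={6}∪out(21)={6}
  fail(12) 'deabd': from fail(11)=24 chase 'd': 24 ⇒ 25;  out={2}∪out(25)={2,7}
  fail(20) 'cabeb': from fail(19)=13 chase 'b': 13→0 ⇒ 1;  out={5}∪out(1)={5}

Run:
[0] read 'd'  n0⇒n8
[1] read 'a'  n8⇒n4 (fail-walked)
[2] read 'b'  n4⇒n24
[3] read 'd'  n24⇒n25  emit P7@[1:3]
[4] read 'a'  n25⇒n4 (fail-walked)
[5] read 'c'  n4⇒n5
[6] read 'c'  n5⇒n6
[7] read 'a'  n6⇒n7  emit P1@[4:7]
[8] read 'e'  n7⇒n13 (fail-walked)  emit P3@[8:8]
[9] read 'a'  n13⇒n4 (fail-walked)
[10] read 'd'  n4⇒n21
[11] read 'a'  n21⇒n22
[12] read 'd'  n22⇒n23  emit P6@[9:12]
[13] read 'c'  n23⇒n16 (fail-walked)
[14] read 'c'  n16⇒n16 (fail-walked)
[15] read 'd'  n16⇒n8 (fail-walked)
[16] read 'b'  n8⇒n1 (fail-walked)
[17] read 'a'  n1⇒n2
[18] read 'b'  n2⇒n3  emit P0@[16:18]
[19] read 'b'  n3⇒n14 (fail-walked)
[20] read 'b'  n14⇒n14 (fail-walked)
[21] read 'a'  n14⇒n2 (fail-walked)
[22] read 'b'  n2⇒n3  emit P0@[20:22]
[23] read 'c'  n3⇒n16 (fail-walked)

Matches: [[3,7],[7,1],[8,3],[12,6],[18,0],[22,0]]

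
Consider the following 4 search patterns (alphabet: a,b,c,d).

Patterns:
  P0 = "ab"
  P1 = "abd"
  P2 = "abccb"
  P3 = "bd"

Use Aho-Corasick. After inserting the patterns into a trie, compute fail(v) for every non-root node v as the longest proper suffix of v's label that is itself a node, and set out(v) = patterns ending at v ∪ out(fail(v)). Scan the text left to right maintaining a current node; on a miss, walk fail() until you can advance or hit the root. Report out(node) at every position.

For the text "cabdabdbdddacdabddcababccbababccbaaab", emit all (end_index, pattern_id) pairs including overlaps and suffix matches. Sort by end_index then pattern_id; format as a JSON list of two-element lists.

Build automaton:
Trie nodes:
  n0 'ε': a→1 b→7
  n1 'a': b→2
  n2 'ab': c→4 d→3  ←P0
  n3 'abd': ·  ←P1
  n4 'abc': c→5
  n5 'abcc': b→6
  n6 'abccb': ·  ←P2
  n7 'b': d→8
  n8 'bd': ·  ←P3

Failure links (BFS by depth):
  fail(1) 'a': from fail(0)=0 chase 'a': 0 ⇒ 0;  out=∅∪out(0)=∅
  fail(7) 'b': from fail(0)=0 chase 'b': 0 ⇒ 0;  out=∅∪out(0)=∅
  fail(2) 'ab': from fail(1)=0 chase 'b': 0 ⇒ 7;  out={0}∪out(7)={0}
  fail(8) 'bd': from fail(7)=0 chase 'd': 0 ⇒ 0;  out={3}∪out(0)={3}
  fail(3) 'abd': from fail(2)=7 chase 'd': 7 ⇒ 8;  out={1}∪out(8)={1,3}
  fail(4) 'abc': from fail(2)=7 chase 'c': 7→0 ⇒ 0;  out=∅∪out(0)=∅
  fail(5) 'abcc': from fail(4)=0 chase 'c': 0 ⇒ 0;  out=∅∪out(0)=∅
  fail(6) 'abccb': from fail(5)=0 chase 'b': 0 ⇒ 7;  out={2}∪out(7)={2}

Scan:
pos 0 'c': at 0
pos 1 'a': at 1
pos 2 'b': at 2  → match P0@[1:2]
pos 3 'd': at 3  → match P1@[1:3],P3@[2:3]
pos 4 'a': at 1 (fail-walked)
pos 5 'b': at 2  → match P0@[4:5]
pos 6 'd': at 3  → match P1@[4:6],P3@[5:6]
pos 7 'b': at 7 (fail-walked)
pos 8 'd': at 8  → match P3@[7:8]
pos 9 'd': at 0 (fail-walked)
pos 10 'd': at 0
pos 11 'a': at 1
pos 12 'c': at 0 (fail-walked)
pos 13 'd': at 0
pos 14 'a': at 1
pos 15 'b': at 2  → match P0@[14:15]
pos 16 'd': at 3  → match P1@[14:16],P3@[15:16]
pos 17 'd': at 0 (fail-walked)
pos 18 'c': at 0
pos 19 'a': at 1
pos 20 'b': at 2  → match P0@[19:20]
pos 21 'a': at 1 (fail-walked)
pos 22 'b': at 2  → match P0@[21:22]
pos 23 'c': at 4
pos 24 'c': at 5
pos 25 'b': at 6  → match P2@[21:25]
pos 26 'a': at 1 (fail-walked)
pos 27 'b': at 2  → match P0@[26:27]
pos 28 'a': at 1 (fail-walked)
pos 29 'b': at 2  → match P0@[28:29]
pos 30 'c': at 4
pos 31 'c': at 5
pos 32 'b': at 6  → match P2@[28:32]
pos 33 'a': at 1 (fail-walked)
pos 34 'a': at 1 (fail-walked)
pos 35 'a': at 1 (fail-walked)
pos 36 'b': at 2  → match P0@[35:36]

Matches: [[2,0],[3,1],[3,3],[5,0],[6,1],[6,3],[8,3],[15,0],[16,1],[16,3],[20,0],[22,0],[25,2],[27,0],[29,0],[32,2],[36,0]]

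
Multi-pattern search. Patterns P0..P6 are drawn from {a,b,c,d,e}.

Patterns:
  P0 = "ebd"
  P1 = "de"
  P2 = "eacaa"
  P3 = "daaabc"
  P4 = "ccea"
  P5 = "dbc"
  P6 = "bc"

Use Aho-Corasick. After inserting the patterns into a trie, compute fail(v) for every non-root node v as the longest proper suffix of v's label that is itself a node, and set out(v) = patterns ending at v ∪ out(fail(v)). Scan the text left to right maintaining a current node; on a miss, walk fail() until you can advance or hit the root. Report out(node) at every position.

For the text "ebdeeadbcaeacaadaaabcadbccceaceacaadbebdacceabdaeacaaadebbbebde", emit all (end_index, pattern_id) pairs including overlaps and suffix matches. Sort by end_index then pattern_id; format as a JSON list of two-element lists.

Build automaton:
Trie (insert patterns):
  0='ε' goto b→21 c→15 d→4 e→1
  1='e' goto a→6 b→2
  2='eb' goto d→3
  3='ebd' goto ·  [P0 ends]
  4='d' goto a→10 b→19 e→5
  5='de' goto ·  [P1 ends]
  6='ea' goto c→7
  7='eac' goto a→8
  8='eaca' goto a→9
  9='eacaa' goto ·  [P2 ends]
  10='da' goto a→11
  11='daa' goto a→12
  12='daaa' goto b→13
  13='daaab' goto c→14
  14='daaabc' goto ·  [P3 ends]
  15='c' goto c→16
  16='cc' goto e→17
  17='cce' goto a→18
  18='ccea' goto ·  [P4 ends]
  19='db' goto c→20
  20='dbc' goto ·  [P5 ends]
  21='b' goto c→22
  22='bc' goto ·  [P6 ends]

Failure links (BFS by depth):
  n1('e'): parent n0 fail=0; on 'e' 0 → fail=0;  out ∅∪∅=∅
  n4('d'): parent n0 fail=0; on 'd' 0 → fail=0;  out ∅∪∅=∅
  n15('c'): parent n0 fail=0; on 'c' 0 → fail=0;  out ∅∪∅=∅
  n21('b'): parent n0 fail=0; on 'b' 0 → fail=0;  out ∅∪∅=∅
  n2('eb'): parent n1 fail=0; on 'b' 0 → fail=21;  out ∅∪∅=∅
  n5('de'): parent n4 fail=0; on 'e' 0 → fail=1;  out {1}∪∅={1}
  n6('ea'): parent n1 fail=0; on 'a' 0 → fail=0;  out ∅∪∅=∅
  n10('da'): parent n4 fail=0; on 'a' 0 → fail=0;  out ∅∪∅=∅
  n16('cc'): parent n15 fail=0; on 'c' 0 → fail=15;  out ∅∪∅=∅
  n19('db'): parent n4 fail=0; on 'b' 0 → fail=21;  out ∅∪∅=∅
  n22('bc'): parent n21 fail=0; on 'c' 0 → fail=15;  out {6}∪∅={6}
  n3('ebd'): parent n2 fail=21; on 'd' 21→0 → fail=4;  out {0}∪∅={0}
  n7('eac'): parent n6 fail=0; on 'c' 0 → fail=15;  out ∅∪∅=∅
  n11('daa'): parent n10 fail=0; on 'a' 0 → fail=0;  out ∅∪∅=∅
  n17('cce'): parent n16 fail=15; on 'e' 15→0 → fail=1;  out ∅∪∅=∅
  n20('dbc'): parent n19 fail=21; on 'c' 21 → fail=22;  out {5}∪{6}={5,6}
  n8('eaca'): parent n7 fail=15; on 'a' 15→0 → fail=0;  out ∅∪∅=∅
  n12('daaa'): parent n11 fail=0; on 'a' 0 → fail=0;  out ∅∪∅=∅
  n18('ccea'): parent n17 fail=1; on 'a' 1 → fail=6;  out {4}∪∅={4}
  n9('eacaa'): parent n8 fail=0; on 'a' 0 → fail=0;  out {2}∪∅={2}
  n13('daaab'): parent n12 fail=0; on 'b' 0 → fail=21;  out ∅∪∅=∅
  n14('daaabc'): parent n13 fail=21; on 'c' 21 → fail=22;  out {3}∪{6}={3,6}

Text stream:
[0] read 'e'  n0⇒n1
[1] read 'b'  n1⇒n2
[2] read 'd'  n2⇒n3  ** P0@[0:2]
[3] read 'e'  n3⇒n5 ·f  ** P1@[2:3]
[4] read 'e'  n5⇒n1 ·f
[5] read 'a'  n1⇒n6
[6] read 'd'  n6⇒n4 ·f
[7] read 'b'  n4⇒n19
[8] read 'c'  n19⇒n20  ** P5@[6:8],P6@[7:8]
[9] read 'a'  n20⇒n0 ·f
[10] read 'e'  n0⇒n1
[11] read 'a'  n1⇒n6
[12] read 'c'  n6⇒n7
[13] read 'a'  n7⇒n8
[14] read 'a'  n8⇒n9  ** P2@[10:14]
[15] read 'd'  n9⇒n4 ·f
[16] read 'a'  n4⇒n10
[17] read 'a'  n10⇒n11
[18] read 'a'  n11⇒n12
[19] read 'b'  n12⇒n13
[20] read 'c'  n13⇒n14  ** P3@[15:20],P6@[19:20]
[21] read 'a'  n14⇒n0 ·f
[22] read 'd'  n0⇒n4
[23] read 'b'  n4⇒n19
[24] read 'c'  n19⇒n20  ** P5@[22:24],P6@[23:24]
[25] read 'c'  n20⇒n16 ·f
[26] read 'c'  n16⇒n16 ·f
[27] read 'e'  n16⇒n17
[28] read 'a'  n17⇒n18  ** P4@[25:28]
[29] read 'c'  n18⇒n7 ·f
[30] read 'e'  n7⇒n1 ·f
[31] read 'a'  n1⇒n6
[32] read 'c'  n6⇒n7
[33] read 'a'  n7⇒n8
[34] read 'a'  n8⇒n9  ** P2@[30:34]
[35] read 'd'  n9⇒n4 ·f
[36] read 'b'  n4⇒n19
[37] read 'e'  n19⇒n1 ·f
[38] read 'b'  n1⇒n2
[39] read 'd'  n2⇒n3  ** P0@[37:39]
[40] read 'a'  n3⇒n10 ·f
[41] read 'c'  n10⇒n15 ·f
[42] read 'c'  n15⇒n16
[43] read 'e'  n16⇒n17
[44] read 'a'  n17⇒n18  ** P4@[41:44]
[45] read 'b'  n18⇒n21 ·f
[46] read 'd'  n21⇒n4 ·f
[47] read 'a'  n4⇒n10
[48] read 'e'  n10⇒n1 ·f
[49] read 'a'  n1⇒n6
[50] read 'c'  n6⇒n7
[51] read 'a'  n7⇒n8
[52] read 'a'  n8⇒n9  ** P2@[48:52]
[53] read 'a'  n9⇒n0 ·f
[54] read 'd'  n0⇒n4
[55] read 'e'  n4⇒n5  ** P1@[54:55]
[56] read 'b'  n5⇒n2 ·f
[57] read 'b'  n2⇒n21 ·f
[58] read 'b'  n21⇒n21 ·f
[59] read 'e'  n21⇒n1 ·f
[60] read 'b'  n1⇒n2
[61] read 'd'  n2⇒n3  ** P0@[59:61]
[62] read 'e'  n3⇒n5 ·f  ** P1@[61:62]

Matches: [[2,0],[3,1],[8,5],[8,6],[14,2],[20,3],[20,6],[24,5],[24,6],[28,4],[34,2],[39,0],[44,4],[52,2],[55,1],[61,0],[62,1]]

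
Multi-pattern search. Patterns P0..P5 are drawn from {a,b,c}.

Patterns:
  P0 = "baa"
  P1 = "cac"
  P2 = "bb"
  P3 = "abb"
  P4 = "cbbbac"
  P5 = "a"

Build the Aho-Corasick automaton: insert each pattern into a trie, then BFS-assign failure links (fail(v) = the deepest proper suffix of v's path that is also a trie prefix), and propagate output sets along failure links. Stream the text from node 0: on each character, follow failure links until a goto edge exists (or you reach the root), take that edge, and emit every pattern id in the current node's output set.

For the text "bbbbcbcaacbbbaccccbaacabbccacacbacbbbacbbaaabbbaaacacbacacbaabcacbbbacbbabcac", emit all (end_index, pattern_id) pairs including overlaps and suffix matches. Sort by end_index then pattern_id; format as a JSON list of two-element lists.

Build:
Trie nodes:
  n0 'ε': a→8 b→1 c→4
  n1 'b': a→2 b→7
  n2 'ba': a→3
  n3 'baa': ·  [P0 ends]
  n4 'c': a→5 b→11
  n5 'ca': c→6
  n6 'cac': ·  [P1 ends]
  n7 'bb': ·  [P2 ends]
  n8 'a': b→9  [P5 ends]
  n9 'ab': b→10
  n10 'abb': ·  [P3 ends]
  n11 'cb': b→12
  n12 'cbb': b→13
  n13 'cbbb': a→14
  n14 'cbbba': c→15
  n15 'cbbbac': ·  [P4 ends]

Failure links (BFS by depth):
  n1('b'): parent n0 fail=0; on 'b' 0 → fail=0;  out ∅∪∅=∅
  n4('c'): parent n0 fail=0; on 'c' 0 → fail=0;  out ∅∪∅=∅
  n8('a'): parent n0 fail=0; on 'a' 0 → fail=0;  out {5}∪∅={5}
  n2('ba'): parent n1 fail=0; on 'a' 0 → fail=8;  out ∅∪{5}={5}
  n5('ca'): parent n4 fail=0; on 'a' 0 → fail=8;  out ∅∪{5}={5}
  n7('bb'): parent n1 fail=0; on 'b' 0 → fail=1;  out {2}∪∅={2}
  n9('ab'): parent n8 fail=0; on 'b' 0 → fail=1;  out ∅∪∅=∅
  n11('cb'): parent n4 fail=0; on 'b' 0 → fail=1;  out ∅∪∅=∅
  n3('baa'): parent n2 fail=8; on 'a' 8→0 → fail=8;  out {0}∪{5}={0,5}
  n6('cac'): parent n5 fail=8; on 'c' 8→0 → fail=4;  out {1}∪∅={1}
  n10('abb'): parent n9 fail=1; on 'b' 1 → fail=7;  out {3}∪{2}={2,3}
  n12('cbb'): parent n11 fail=1; on 'b' 1 → fail=7;  out ∅∪{2}={2}
  n13('cbbb'): parent n12 fail=7; on 'b' 7→1 → fail=7;  out ∅∪{2}={2}
  n14('cbbba'): parent n13 fail=7; on 'a' 7→1 → fail=2;  out ∅∪{5}={5}
  n15('cbbbac'): parent n14 fail=2; on 'c' 2→8→0 → fail=4;  out {4}∪∅={4}

Run:
pos 0 'b': at 1
pos 1 'b': at 7  emit P2@[0:1]
pos 2 'b': at 7 (fail-walked)  emit P2@[1:2]
pos 3 'b': at 7 (fail-walked)  emit P2@[2:3]
pos 4 'c': at 4 (fail-walked)
pos 5 'b': at 11
pos 6 'c': at 4 (fail-walked)
pos 7 'a': at 5  emit P5@[7:7]
pos 8 'a': at 8 (fail-walked)  emit P5@[8:8]
pos 9 'c': at 4 (fail-walked)
pos 10 'b': at 11
pos 11 'b': at 12  emit P2@[10:11]
pos 12 'b': at 13  emit P2@[11:12]
pos 13 'a': at 14  emit P5@[13:13]
pos 14 'c': at 15  emit P4@[9:14]
pos 15 'c': at 4 (fail-walked)
pos 16 'c': at 4 (fail-walked)
pos 17 'c': at 4 (fail-walked)
pos 18 'b': at 11
pos 19 'a': at 2 (fail-walked)  emit P5@[19:19]
pos 20 'a': at 3  emit P0@[18:20],P5@[20:20]
pos 21 'c': at 4 (fail-walked)
pos 22 'a': at 5  emit P5@[22:22]
pos 23 'b': at 9 (fail-walked)
pos 24 'b': at 10  emit P2@[23:24],P3@[22:24]
pos 25 'c': at 4 (fail-walked)
pos 26 'c': at 4 (fail-walked)
pos 27 'a': at 5  emit P5@[27:27]
pos 28 'c': at 6  emit P1@[26:28]
pos 29 'a': at 5 (fail-walked)  emit P5@[29:29]
pos 30 'c': at 6  emit P1@[28:30]
pos 31 'b': at 11 (fail-walked)
pos 32 'a': at 2 (fail-walked)  emit P5@[32:32]
pos 33 'c': at 4 (fail-walked)
pos 34 'b': at 11
pos 35 'b': at 12  emit P2@[34:35]
pos 36 'b': at 13  emit P2@[35:36]
pos 37 'a': at 14  emit P5@[37:37]
pos 38 'c': at 15  emit P4@[33:38]
pos 39 'b': at 11 (fail-walked)
pos 40 'b': at 12  emit P2@[39:40]
pos 41 'a': at 2 (fail-walked)  emit P5@[41:41]
pos 42 'a': at 3  emit P0@[40:42],P5@[42:42]
pos 43 'a': at 8 (fail-walked)  emit P5@[43:43]
pos 44 'b': at 9
pos 45 'b': at 10  emit P2@[44:45],P3@[43:45]
pos 46 'b': at 7 (fail-walked)  emit P2@[45:46]
pos 47 'a': at 2 (fail-walked)  emit P5@[47:47]
pos 48 'a': at 3  emit P0@[46:48],P5@[48:48]
pos 49 'a': at 8 (fail-walked)  emit P5@[49:49]
pos 50 'c': at 4 (fail-walked)
pos 51 'a': at 5  emit P5@[51:51]
pos 52 'c': at 6  emit P1@[50:52]
pos 53 'b': at 11 (fail-walked)
pos 54 'a': at 2 (fail-walked)  emit P5@[54:54]
pos 55 'c': at 4 (fail-walked)
pos 56 'a': at 5  emit P5@[56:56]
pos 57 'c': at 6  emit P1@[55:57]
pos 58 'b': at 11 (fail-walked)
pos 59 'a': at 2 (fail-walked)  emit P5@[59:59]
pos 60 'a': at 3  emit P0@[58:60],P5@[60:60]
pos 61 'b': at 9 (fail-walked)
pos 62 'c': at 4 (fail-walked)
pos 63 'a': at 5  emit P5@[63:63]
pos 64 'c': at 6  emit P1@[62:64]
pos 65 'b': at 11 (fail-walked)
pos 66 'b': at 12  emit P2@[65:66]
pos 67 'b': at 13  emit P2@[66:67]
pos 68 'a': at 14  emit P5@[68:68]
pos 69 'c': at 15  emit P4@[64:69]
pos 70 'b': at 11 (fail-walked)
pos 71 'b': at 12  emit P2@[70:71]
pos 72 'a': at 2 (fail-walked)  emit P5@[72:72]
pos 73 'b': at 9 (fail-walked)
pos 74 'c': at 4 (fail-walked)
pos 75 'a': at 5  emit P5@[75:75]
pos 76 'c': at 6  emit P1@[74:76]

Matches: [[1,2],[2,2],[3,2],[7,5],[8,5],[11,2],[12,2],[13,5],[14,4],[19,5],[20,0],[20,5],[22,5],[24,2],[24,3],[27,5],[28,1],[29,5],[30,1],[32,5],[35,2],[36,2],[37,5],[38,4],[40,2],[41,5],[42,0],[42,5],[43,5],[45,2],[45,3],[46,2],[47,5],[48,0],[48,5],[49,5],[51,5],[52,1],[54,5],[56,5],[57,1],[59,5],[60,0],[60,5],[63,5],[64,1],[66,2],[67,2],[68,5],[69,4],[71,2],[72,5],[75,5],[76,1]]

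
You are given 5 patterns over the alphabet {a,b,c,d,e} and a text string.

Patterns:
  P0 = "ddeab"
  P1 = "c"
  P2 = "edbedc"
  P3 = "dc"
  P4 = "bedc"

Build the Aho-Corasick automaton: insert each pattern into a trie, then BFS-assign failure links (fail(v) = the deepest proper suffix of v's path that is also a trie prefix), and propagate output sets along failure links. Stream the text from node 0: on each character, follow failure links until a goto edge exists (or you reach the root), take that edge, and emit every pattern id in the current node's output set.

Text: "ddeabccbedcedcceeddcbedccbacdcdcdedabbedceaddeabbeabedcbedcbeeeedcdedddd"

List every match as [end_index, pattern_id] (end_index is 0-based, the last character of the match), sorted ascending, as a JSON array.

Build automaton:
Trie (insert patterns):
  0='ε' goto b→14 c→6 d→1 e→7
  1='d' goto c→13 d→2
  2='dd' goto e→3
  3='dde' goto a→4
  4='ddea' goto b→5
  5='ddeab' goto ·  ←P0
  6='c' goto ·  ←P1
  7='e' goto d→8
  8='ed' goto b→9
  9='edb' goto e→10
  10='edbe' goto d→11
  11='edbed' goto c→12
  12='edbedc' goto ·  ←P2
  13='dc' goto ·  ←P3
  14='b' goto e→15
  15='be' goto d→16
  16='bed' goto c→17
  17='bedc' goto ·  ←P4

Failure links (BFS by depth):
  n1('d'): parent n0 fail=0; on 'd' 0 → fail=0;  out ∅∪∅=∅
  n6('c'): parent n0 fail=0; on 'c' 0 → fail=0;  out {1}∪∅={1}
  n7('e'): parent n0 fail=0; on 'e' 0 → fail=0;  out ∅∪∅=∅
  n14('b'): parent n0 fail=0; on 'b' 0 → fail=0;  out ∅∪∅=∅
  n2('dd'): parent n1 fail=0; on 'd' 0 → fail=1;  out ∅∪∅=∅
  n8('ed'): parent n7 fail=0; on 'd' 0 → fail=1;  out ∅∪∅=∅
  n13('dc'): parent n1 fail=0; on 'c' 0 → fail=6;  out {3}∪{1}={1,3}
  n15('be'): parent n14 fail=0; on 'e' 0 → fail=7;  out ∅∪∅=∅
  n3('dde'): parent n2 fail=1; on 'e' 1→0 → fail=7;  out ∅∪∅=∅
  n9('edb'): parent n8 fail=1; on 'b' 1→0 → fail=14;  out ∅∪∅=∅
  n16('bed'): parent n15 fail=7; on 'd' 7 → fail=8;  out ∅∪∅=∅
  n4('ddea'): parent n3 fail=7; on 'a' 7→0 → fail=0;  out ∅∪∅=∅
  n10('edbe'): parent n9 fail=14; on 'e' 14 → fail=15;  out ∅∪∅=∅
  n17('bedc'): parent n16 fail=8; on 'c' 8→1 → fail=13;  out {4}∪{1,3}={1,3,4}
  n5('ddeab'): parent n4 fail=0; on 'b' 0 → fail=14;  out {0}∪∅={0}
  n11('edbed'): parent n10 fail=15; on 'd' 15 → fail=16;  out ∅∪∅=∅
  n12('edbedc'): parent n11 fail=16; on 'c' 16 → fail=17;  out {2}∪{1,3,4}={1,2,3,4}

Text stream:
[0] read 'd'  n0⇒n1
[1] read 'd'  n1⇒n2
[2] read 'e'  n2⇒n3
[3] read 'a'  n3⇒n4
[4] read 'b'  n4⇒n5  → match P0@[0:4]
[5] read 'c'  n5⇒n6 (via fail)  → match P1@[5:5]
[6] read 'c'  n6⇒n6 (via fail)  → match P1@[6:6]
[7] read 'b'  n6⇒n14 (via fail)
[8] read 'e'  n14⇒n15
[9] read 'd'  n15⇒n16
[10] read 'c'  n16⇒n17  → match P1@[10:10],P3@[9:10],P4@[7:10]
[11] read 'e'  n17⇒n7 (via fail)
[12] read 'd'  n7⇒n8
[13] read 'c'  n8⇒n13 (via fail)  → match P1@[13:13],P3@[12:13]
[14] read 'c'  n13⇒n6 (via fail)  → match P1@[14:14]
[15] read 'e'  n6⇒n7 (via fail)
[16] read 'e'  n7⇒n7 (via fail)
[17] read 'd'  n7⇒n8
[18] read 'd'  n8⇒n2 (via fail)
[19] read 'c'  n2⇒n13 (via fail)  → match P1@[19:19],P3@[18:19]
[20] read 'b'  n13⇒n14 (via fail)
[21] read 'e'  n14⇒n15
[22] read 'd'  n15⇒n16
[23] read 'c'  n16⇒n17  → match P1@[23:23],P3@[22:23],P4@[20:23]
[24] read 'c'  n17⇒n6 (via fail)  → match P1@[24:24]
[25] read 'b'  n6⇒n14 (via fail)
[26] read 'a'  n14⇒n0 (via fail)
[27] read 'c'  n0⇒n6  → match P1@[27:27]
[28] read 'd'  n6⇒n1 (via fail)
[29] read 'c'  n1⇒n13  → match P1@[29:29],P3@[28:29]
[30] read 'd'  n13⇒n1 (via fail)
[31] read 'c'  n1⇒n13  → match P1@[31:31],P3@[30:31]
[32] read 'd'  n13⇒n1 (via fail)
[33] read 'e'  n1⇒n7 (via fail)
[34] read 'd'  n7⇒n8
[35] read 'a'  n8⇒n0 (via fail)
[36] read 'b'  n0⇒n14
[37] read 'b'  n14⇒n14 (via fail)
[38] read 'e'  n14⇒n15
[39] read 'd'  n15⇒n16
[40] read 'c'  n16⇒n17  → match P1@[40:40],P3@[39:40],P4@[37:40]
[41] read 'e'  n17⇒n7 (via fail)
[42] read 'a'  n7⇒n0 (via fail)
[43] read 'd'  n0⇒n1
[44] read 'd'  n1⇒n2
[45] read 'e'  n2⇒n3
[46] read 'a'  n3⇒n4
[47] read 'b'  n4⇒n5  → match P0@[43:47]
[48] read 'b'  n5⇒n14 (via fail)
[49] read 'e'  n14⇒n15
[50] read 'a'  n15⇒n0 (via fail)
[51] read 'b'  n0⇒n14
[52] read 'e'  n14⇒n15
[53] read 'd'  n15⇒n16
[54] read 'c'  n16⇒n17  → match P1@[54:54],P3@[53:54],P4@[51:54]
[55] read 'b'  n17⇒n14 (via fail)
[56] read 'e'  n14⇒n15
[57] read 'd'  n15⇒n16
[58] read 'c'  n16⇒n17  → match P1@[58:58],P3@[57:58],P4@[55:58]
[59] read 'b'  n17⇒n14 (via fail)
[60] read 'e'  n14⇒n15
[61] read 'e'  n15⇒n7 (via fail)
[62] read 'e'  n7⇒n7 (via fail)
[63] read 'e'  n7⇒n7 (via fail)
[64] read 'd'  n7⇒n8
[65] read 'c'  n8⇒n13 (via fail)  → match P1@[65:65],P3@[64:65]
[66] read 'd'  n13⇒n1 (via fail)
[67] read 'e'  n1⇒n7 (via fail)
[68] read 'd'  n7⇒n8
[69] read 'd'  n8⇒n2 (via fail)
[70] read 'd'  n2⇒n2 (via fail)
[71] read 'd'  n2⇒n2 (via fail)

All matches (sorted): [[4,0],[5,1],[6,1],[10,1],[10,3],[10,4],[13,1],[13,3],[14,1],[19,1],[19,3],[23,1],[23,3],[23,4],[24,1],[27,1],[29,1],[29,3],[31,1],[31,3],[40,1],[40,3],[40,4],[47,0],[54,1],[54,3],[54,4],[58,1],[58,3],[58,4],[65,1],[65,3]]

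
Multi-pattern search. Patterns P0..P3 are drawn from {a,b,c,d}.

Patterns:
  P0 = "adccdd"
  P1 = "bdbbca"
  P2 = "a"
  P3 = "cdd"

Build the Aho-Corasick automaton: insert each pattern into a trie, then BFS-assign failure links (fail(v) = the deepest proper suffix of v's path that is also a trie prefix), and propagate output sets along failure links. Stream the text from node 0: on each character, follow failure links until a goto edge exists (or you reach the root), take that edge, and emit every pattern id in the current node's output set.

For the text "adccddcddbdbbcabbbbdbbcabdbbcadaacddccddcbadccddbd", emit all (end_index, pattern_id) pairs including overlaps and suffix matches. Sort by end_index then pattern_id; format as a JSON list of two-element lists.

Construct AC machine:
Trie (insert patterns):
  n0 'ε': a→1 b→7 c→13
  n1 'a': d→2  ←P2
  n2 'ad': c→3
  n3 'adc': c→4
  n4 'adcc': d→5
  n5 'adccd': d→6
  n6 'adccdd': ·  ←P0
  n7 'b': d→8
  n8 'bd': b→9
  n9 'bdb': b→10
  n10 'bdbb': c→11
  n11 'bdbbc': a→12
  n12 'bdbbca': ·  ←P1
  n13 'c': d→14
  n14 'cd': d→15
  n15 'cdd': ·  ←P3

BFS fail/out derivation:
  n1('a'): parent n0 fail=0; on 'a' 0 → fail=0;  out {2}∪∅={2}
  n7('b'): parent n0 fail=0; on 'b' 0 → fail=0;  out ∅∪∅=∅
  n13('c'): parent n0 fail=0; on 'c' 0 → fail=0;  out ∅∪∅=∅
  n2('ad'): parent n1 fail=0; on 'd' 0 → fail=0;  out ∅∪∅=∅
  n8('bd'): parent n7 fail=0; on 'd' 0 → fail=0;  out ∅∪∅=∅
  n14('cd'): parent n13 fail=0; on 'd' 0 → fail=0;  out ∅∪∅=∅
  n3('adc'): parent n2 fail=0; on 'c' 0 → fail=13;  out ∅∪∅=∅
  n9('bdb'): parent n8 fail=0; on 'b' 0 → fail=7;  out ∅∪∅=∅
  n15('cdd'): parent n14 fail=0; on 'd' 0 → fail=0;  out {3}∪∅={3}
  n4('adcc'): parent n3 fail=13; on 'c' 13→0 → fail=13;  out ∅∪∅=∅
  n10('bdbb'): parent n9 fail=7; on 'b' 7→0 → fail=7;  out ∅∪∅=∅
  n5('adccd'): parent n4 fail=13; on 'd' 13 → fail=14;  out ∅∪∅=∅
  n11('bdbbc'): parent n10 fail=7; on 'c' 7→0 → fail=13;  out ∅∪∅=∅
  n6('adccdd'): parent n5 fail=14; on 'd' 14 → fail=15;  out {0}∪{3}={0,3}
  n12('bdbbca'): parent n11 fail=13; on 'a' 13→0 → fail=1;  out {1}∪{2}={1,2}

Text stream:
[0] read 'a'  n0⇒n1  → match P2@[0:0]
[1] read 'd'  n1⇒n2
[2] read 'c'  n2⇒n3
[3] read 'c'  n3⇒n4
[4] read 'd'  n4⇒n5
[5] read 'd'  n5⇒n6  → match P0@[0:5],P3@[3:5]
[6] read 'c'  n6⇒n13 ·f
[7] read 'd'  n13⇒n14
[8] read 'd'  n14⇒n15  → match P3@[6:8]
[9] read 'b'  n15⇒n7 ·f
[10] read 'd'  n7⇒n8
[11] read 'b'  n8⇒n9
[12] read 'b'  n9⇒n10
[13] read 'c'  n10⇒n11
[14] read 'a'  n11⇒n12  → match P1@[9:14],P2@[14:14]
[15] read 'b'  n12⇒n7 ·f
[16] read 'b'  n7⇒n7 ·f
[17] read 'b'  n7⇒n7 ·f
[18] read 'b'  n7⇒n7 ·f
[19] read 'd'  n7⇒n8
[20] read 'b'  n8⇒n9
[21] read 'b'  n9⇒n10
[22] read 'c'  n10⇒n11
[23] read 'a'  n11⇒n12  → match P1@[18:23],P2@[23:23]
[24] read 'b'  n12⇒n7 ·f
[25] read 'd'  n7⇒n8
[26] read 'b'  n8⇒n9
[27] read 'b'  n9⇒n10
[28] read 'c'  n10⇒n11
[29] read 'a'  n11⇒n12  → match P1@[24:29],P2@[29:29]
[30] read 'd'  n12⇒n2 ·f
[31] read 'a'  n2⇒n1 ·f  → match P2@[31:31]
[32] read 'a'  n1⇒n1 ·f  → match P2@[32:32]
[33] read 'c'  n1⇒n13 ·f
[34] read 'd'  n13⇒n14
[35] read 'd'  n14⇒n15  → match P3@[33:35]
[36] read 'c'  n15⇒n13 ·f
[37] read 'c'  n13⇒n13 ·f
[38] read 'd'  n13⇒n14
[39] read 'd'  n14⇒n15  → match P3@[37:39]
[40] read 'c'  n15⇒n13 ·f
[41] read 'b'  n13⇒n7 ·f
[42] read 'a'  n7⇒n1 ·f  → match P2@[42:42]
[43] read 'd'  n1⇒n2
[44] read 'c'  n2⇒n3
[45] read 'c'  n3⇒n4
[46] read 'd'  n4⇒n5
[47] read 'd'  n5⇒n6  → match P0@[42:47],P3@[45:47]
[48] read 'b'  n6⇒n7 ·f
[49] read 'd'  n7⇒n8

All matches (sorted): [[0,2],[5,0],[5,3],[8,3],[14,1],[14,2],[23,1],[23,2],[29,1],[29,2],[31,2],[32,2],[35,3],[39,3],[42,2],[47,0],[47,3]]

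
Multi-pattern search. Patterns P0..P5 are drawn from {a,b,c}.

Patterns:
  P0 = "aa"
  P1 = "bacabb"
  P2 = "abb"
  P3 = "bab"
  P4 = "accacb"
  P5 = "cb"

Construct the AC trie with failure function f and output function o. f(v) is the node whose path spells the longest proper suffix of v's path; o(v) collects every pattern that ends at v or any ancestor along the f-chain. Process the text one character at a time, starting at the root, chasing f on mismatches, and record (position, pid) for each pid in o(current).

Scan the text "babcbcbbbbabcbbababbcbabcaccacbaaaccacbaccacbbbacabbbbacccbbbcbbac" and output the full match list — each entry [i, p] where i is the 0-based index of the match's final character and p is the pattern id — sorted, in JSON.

Build:
Trie nodes:
  n0 'ε': a→1 b→3 c→17
  n1 'a': a→2 b→9 c→12
  n2 'aa': ·  ←P0
  n3 'b': a→4
  n4 'ba': b→11 c→5
  n5 'bac': a→6
  n6 'baca': b→7
  n7 'bacab': b→8
  n8 'bacabb': ·  ←P1
  n9 'ab': b→10
  n10 'abb': ·  ←P2
  n11 'bab': ·  ←P3
  n12 'ac': c→13
  n13 'acc': a→14
  n14 'acca': c→15
  n15 'accac': b→16
  n16 'accacb': ·  ←P4
  n17 'c': b→18
  n18 'cb': ·  ←P5

Failure links (BFS by depth):
  n1('a'): parent n0 fail=0; on 'a' 0 → fail=0;  out ∅∪∅=∅
  n3('b'): parent n0 fail=0; on 'b' 0 → fail=0;  out ∅∪∅=∅
  n17('c'): parent n0 fail=0; on 'c' 0 → fail=0;  out ∅∪∅=∅
  n2('aa'): parent n1 fail=0; on 'a' 0 → fail=1;  out {0}∪∅={0}
  n4('ba'): parent n3 fail=0; on 'a' 0 → fail=1;  out ∅∪∅=∅
  n9('ab'): parent n1 fail=0; on 'b' 0 → fail=3;  out ∅∪∅=∅
  n12('ac'): parent n1 fail=0; on 'c' 0 → fail=17;  out ∅∪∅=∅
  n18('cb'): parent n17 fail=0; on 'b' 0 → fail=3;  out {5}∪∅={5}
  n5('bac'): parent n4 fail=1; on 'c' 1 → fail=12;  out ∅∪∅=∅
  n10('abb'): parent n9 fail=3; on 'b' 3→0 → fail=3;  out {2}∪∅={2}
  n11('bab'): parent n4 fail=1; on 'b' 1 → fail=9;  out {3}∪∅={3}
  n13('acc'): parent n12 fail=17; on 'c' 17→0 → fail=17;  out ∅∪∅=∅
  n6('baca'): parent n5 fail=12; on 'a' 12→17→0 → fail=1;  out ∅∪∅=∅
  n14('acca'): parent n13 fail=17; on 'a' 17→0 → fail=1;  out ∅∪∅=∅
  n7('bacab'): parent n6 fail=1; on 'b' 1 → fail=9;  out ∅∪∅=∅
  n15('accac'): parent n14 fail=1; on 'c' 1 → fail=12;  out ∅∪∅=∅
  n8('bacabb'): parent n7 fail=9; on 'b' 9 → fail=10;  out {1}∪{2}={1,2}
  n16('accacb'): parent n15 fail=12; on 'b' 12→17 → fail=18;  out {4}∪{5}={4,5}

Text stream:
i=0 'b': node 0→3
i=1 'a': node 3→4
i=2 'b': node 4→11  ** P3@[0:2]
i=3 'c': node 11→17 (via fail)
i=4 'b': node 17→18  ** P5@[3:4]
i=5 'c': node 18→17 (via fail)
i=6 'b': node 17→18  ** P5@[5:6]
i=7 'b': node 18→3 (via fail)
i=8 'b': node 3→3 (via fail)
i=9 'b': node 3→3 (via fail)
i=10 'a': node 3→4
i=11 'b': node 4→11  ** P3@[9:11]
i=12 'c': node 11→17 (via fail)
i=13 'b': node 17→18  ** P5@[12:13]
i=14 'b': node 18→3 (via fail)
i=15 'a': node 3→4
i=16 'b': node 4→11  ** P3@[14:16]
i=17 'a': node 11→4 (via fail)
i=18 'b': node 4→11  ** P3@[16:18]
i=19 'b': node 11→10 (via fail)  ** P2@[17:19]
i=20 'c': node 10→17 (via fail)
i=21 'b': node 17→18  ** P5@[20:21]
i=22 'a': node 18→4 (via fail)
i=23 'b': node 4→11  ** P3@[21:23]
i=24 'c': node 11→17 (via fail)
i=25 'a': node 17→1 (via fail)
i=26 'c': node 1→12
i=27 'c': node 12→13
i=28 'a': node 13→14
i=29 'c': node 14→15
i=30 'b': node 15→16  ** P4@[25:30],P5@[29:30]
i=31 'a': node 16→4 (via fail)
i=32 'a': node 4→2 (via fail)  ** P0@[31:32]
i=33 'a': node 2→2 (via fail)  ** P0@[32:33]
i=34 'c': node 2→12 (via fail)
i=35 'c': node 12→13
i=36 'a': node 13→14
i=37 'c': node 14→15
i=38 'b': node 15→16  ** P4@[33:38],P5@[37:38]
i=39 'a': node 16→4 (via fail)
i=40 'c': node 4→5
i=41 'c': node 5→13 (via fail)
i=42 'a': node 13→14
i=43 'c': node 14→15
i=44 'b': node 15→16  ** P4@[39:44],P5@[43:44]
i=45 'b': node 16→3 (via fail)
i=46 'b': node 3→3 (via fail)
i=47 'a': node 3→4
i=48 'c': node 4→5
i=49 'a': node 5→6
i=50 'b': node 6→7
i=51 'b': node 7→8  ** P1@[46:51],P2@[49:51]
i=52 'b': node 8→3 (via fail)
i=53 'b': node 3→3 (via fail)
i=54 'a': node 3→4
i=55 'c': node 4→5
i=56 'c': node 5→13 (via fail)
i=57 'c': node 13→17 (via fail)
i=58 'b': node 17→18  ** P5@[57:58]
i=59 'b': node 18→3 (via fail)
i=60 'b': node 3→3 (via fail)
i=61 'c': node 3→17 (via fail)
i=62 'b': node 17→18  ** P5@[61:62]
i=63 'b': node 18→3 (via fail)
i=64 'a': node 3→4
i=65 'c': node 4→5

Result: [[2,3],[4,5],[6,5],[11,3],[13,5],[16,3],[18,3],[19,2],[21,5],[23,3],[30,4],[30,5],[32,0],[33,0],[38,4],[38,5],[44,4],[44,5],[51,1],[51,2],[58,5],[62,5]]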